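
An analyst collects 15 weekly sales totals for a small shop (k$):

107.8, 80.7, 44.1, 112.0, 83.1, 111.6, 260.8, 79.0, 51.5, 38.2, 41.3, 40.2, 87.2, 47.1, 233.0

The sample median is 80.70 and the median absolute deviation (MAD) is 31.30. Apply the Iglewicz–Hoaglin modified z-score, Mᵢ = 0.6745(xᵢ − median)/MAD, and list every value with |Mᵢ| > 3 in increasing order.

|Mᵢ| > 3 ⇔ |xᵢ − 80.70| > 3·31.30/0.6745 = 139.21.
So outliers lie outside [-58.51, 219.91].
233.0: M = 3.28 → outlier.
260.8: M = 3.88 → outlier.

233.0, 260.8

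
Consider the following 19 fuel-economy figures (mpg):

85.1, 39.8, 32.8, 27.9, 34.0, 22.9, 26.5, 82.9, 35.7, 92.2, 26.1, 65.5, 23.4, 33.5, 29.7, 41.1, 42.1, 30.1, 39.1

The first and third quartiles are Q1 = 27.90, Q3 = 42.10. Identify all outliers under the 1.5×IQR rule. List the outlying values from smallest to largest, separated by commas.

65.5, 82.9, 85.1, 92.2

IQR = Q3 − Q1 = 42.10 − 27.90 = 14.20.
Lower fence = Q1 − 1.5·IQR = 27.90 − 21.30 = 6.60.
Upper fence = Q3 + 1.5·IQR = 42.10 + 21.30 = 63.40.
65.5 > 63.40 → outlier.
82.9 > 63.40 → outlier.
85.1 > 63.40 → outlier.
92.2 > 63.40 → outlier.
All remaining values lie within [6.60, 63.40].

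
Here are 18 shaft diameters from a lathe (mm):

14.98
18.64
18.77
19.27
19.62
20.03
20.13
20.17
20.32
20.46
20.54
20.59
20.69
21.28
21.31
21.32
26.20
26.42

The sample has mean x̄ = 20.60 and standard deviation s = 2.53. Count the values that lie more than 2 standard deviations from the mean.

3

Cutoffs: x̄ ± 2s = [15.54, 25.66].
Outside the cutoffs: 14.98, 26.20, 26.42.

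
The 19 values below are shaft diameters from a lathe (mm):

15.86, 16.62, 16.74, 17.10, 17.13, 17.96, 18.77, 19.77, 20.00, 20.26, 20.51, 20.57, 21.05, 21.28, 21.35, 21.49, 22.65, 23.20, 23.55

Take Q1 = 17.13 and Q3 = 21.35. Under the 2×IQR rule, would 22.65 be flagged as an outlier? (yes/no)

IQR = Q3 − Q1 = 21.35 − 17.13 = 4.22.
Lower fence = Q1 − 2·IQR = 17.13 − 8.44 = 8.69.
Upper fence = Q3 + 2·IQR = 21.35 + 8.44 = 29.79.
22.65 lies within [8.69, 29.79].

no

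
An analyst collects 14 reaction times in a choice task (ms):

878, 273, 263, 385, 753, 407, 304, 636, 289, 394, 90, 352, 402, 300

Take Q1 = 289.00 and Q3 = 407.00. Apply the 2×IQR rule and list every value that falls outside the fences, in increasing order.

753, 878

IQR = Q3 − Q1 = 407.00 − 289.00 = 118.00.
Lower fence = Q1 − 2·IQR = 289.00 − 236.00 = 53.00.
Upper fence = Q3 + 2·IQR = 407.00 + 236.00 = 643.00.
753 > 643.00 → outlier.
878 > 643.00 → outlier.
All remaining values lie within [53.00, 643.00].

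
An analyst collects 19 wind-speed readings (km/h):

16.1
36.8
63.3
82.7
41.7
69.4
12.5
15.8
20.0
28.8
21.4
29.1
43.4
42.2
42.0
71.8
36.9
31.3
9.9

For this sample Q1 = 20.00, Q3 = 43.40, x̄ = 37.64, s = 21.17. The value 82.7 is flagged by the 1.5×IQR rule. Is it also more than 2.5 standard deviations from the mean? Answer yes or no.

no

z = (82.7 − 37.64) / 21.17 = 2.13.
|z| = 2.13 ≤ 2.5.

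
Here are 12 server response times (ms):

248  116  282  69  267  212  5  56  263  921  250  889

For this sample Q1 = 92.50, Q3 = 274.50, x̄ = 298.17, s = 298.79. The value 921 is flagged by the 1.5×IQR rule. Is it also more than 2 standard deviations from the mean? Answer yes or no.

yes

z = (921 − 298.17) / 298.79 = 2.08.
|z| = 2.08 > 2.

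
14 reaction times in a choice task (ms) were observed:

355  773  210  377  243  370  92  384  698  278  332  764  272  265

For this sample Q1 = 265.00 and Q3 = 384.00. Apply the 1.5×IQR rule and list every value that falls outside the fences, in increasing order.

IQR = Q3 − Q1 = 384.00 − 265.00 = 119.00.
Lower fence = Q1 − 1.5·IQR = 265.00 − 178.50 = 86.50.
Upper fence = Q3 + 1.5·IQR = 384.00 + 178.50 = 562.50.
698 > 562.50 → outlier.
764 > 562.50 → outlier.
773 > 562.50 → outlier.
All remaining values lie within [86.50, 562.50].

698, 764, 773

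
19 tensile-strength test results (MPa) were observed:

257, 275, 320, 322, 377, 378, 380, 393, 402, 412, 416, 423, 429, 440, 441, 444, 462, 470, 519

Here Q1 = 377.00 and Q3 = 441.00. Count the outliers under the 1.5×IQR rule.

IQR = 64.00; fences at 377.00 − 96.00 = 281.00 and 441.00 + 96.00 = 537.00.
Outside the cutoffs: 257, 275.

2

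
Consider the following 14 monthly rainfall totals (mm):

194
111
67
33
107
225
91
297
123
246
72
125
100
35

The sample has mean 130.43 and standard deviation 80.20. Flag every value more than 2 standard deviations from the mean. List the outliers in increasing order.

297

Cutoffs at x̄ ± 2s: 130.43 ± 2·80.20 = [-29.97, 290.83].
297: z = 2.08, |z| > 2 → outlier.
Every other value lies within [-29.97, 290.83].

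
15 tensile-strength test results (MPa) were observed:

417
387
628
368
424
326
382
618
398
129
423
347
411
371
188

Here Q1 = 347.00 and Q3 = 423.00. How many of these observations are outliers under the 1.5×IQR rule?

4

IQR = 76.00; fences at 347.00 − 114.00 = 233.00 and 423.00 + 114.00 = 537.00.
Outside the cutoffs: 129, 188, 618, 628.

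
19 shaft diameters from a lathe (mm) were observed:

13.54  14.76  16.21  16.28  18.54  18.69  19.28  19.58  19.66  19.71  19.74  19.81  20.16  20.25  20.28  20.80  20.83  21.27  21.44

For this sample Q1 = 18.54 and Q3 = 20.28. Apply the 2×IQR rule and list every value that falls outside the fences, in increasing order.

13.54, 14.76

IQR = Q3 − Q1 = 20.28 − 18.54 = 1.74.
Lower fence = Q1 − 2·IQR = 18.54 − 3.48 = 15.06.
Upper fence = Q3 + 2·IQR = 20.28 + 3.48 = 23.76.
13.54 < 15.06 → outlier.
14.76 < 15.06 → outlier.
All remaining values lie within [15.06, 23.76].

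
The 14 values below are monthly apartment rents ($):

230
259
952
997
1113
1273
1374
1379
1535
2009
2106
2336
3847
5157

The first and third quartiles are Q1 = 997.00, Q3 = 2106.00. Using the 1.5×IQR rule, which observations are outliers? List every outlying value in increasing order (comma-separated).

3847, 5157

IQR = Q3 − Q1 = 2106.00 − 997.00 = 1109.00.
Lower fence = Q1 − 1.5·IQR = 997.00 − 1663.50 = -666.50.
Upper fence = Q3 + 1.5·IQR = 2106.00 + 1663.50 = 3769.50.
3847 > 3769.50 → outlier.
5157 > 3769.50 → outlier.
All remaining values lie within [-666.50, 3769.50].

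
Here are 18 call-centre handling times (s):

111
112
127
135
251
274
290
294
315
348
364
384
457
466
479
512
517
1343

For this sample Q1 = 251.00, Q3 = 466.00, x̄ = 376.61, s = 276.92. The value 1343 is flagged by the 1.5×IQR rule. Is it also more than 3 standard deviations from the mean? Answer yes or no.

yes

z = (1343 − 376.61) / 276.92 = 3.49.
|z| = 3.49 > 3.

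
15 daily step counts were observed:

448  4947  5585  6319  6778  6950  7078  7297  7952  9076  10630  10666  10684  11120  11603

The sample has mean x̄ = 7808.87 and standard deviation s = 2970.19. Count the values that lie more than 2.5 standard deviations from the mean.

Cutoffs: x̄ ± 2.5s = [383.395, 15234.345].
Every value lies within the cutoffs.

0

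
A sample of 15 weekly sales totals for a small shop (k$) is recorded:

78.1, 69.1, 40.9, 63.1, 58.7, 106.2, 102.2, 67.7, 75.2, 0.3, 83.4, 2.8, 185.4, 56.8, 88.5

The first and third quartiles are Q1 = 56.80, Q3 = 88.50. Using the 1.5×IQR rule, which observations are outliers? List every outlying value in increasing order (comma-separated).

IQR = Q3 − Q1 = 88.50 − 56.80 = 31.70.
Lower fence = Q1 − 1.5·IQR = 56.80 − 47.55 = 9.25.
Upper fence = Q3 + 1.5·IQR = 88.50 + 47.55 = 136.05.
0.3 < 9.25 → outlier.
2.8 < 9.25 → outlier.
185.4 > 136.05 → outlier.
All remaining values lie within [9.25, 136.05].

0.3, 2.8, 185.4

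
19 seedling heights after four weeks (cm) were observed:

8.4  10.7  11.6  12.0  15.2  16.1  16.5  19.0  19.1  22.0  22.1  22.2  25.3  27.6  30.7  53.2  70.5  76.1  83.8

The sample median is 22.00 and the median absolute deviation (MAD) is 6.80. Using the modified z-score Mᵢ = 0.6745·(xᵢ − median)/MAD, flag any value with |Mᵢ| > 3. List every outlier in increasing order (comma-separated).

|Mᵢ| > 3 ⇔ |xᵢ − 22.00| > 3·6.80/0.6745 = 30.24.
So outliers lie outside [-8.24, 52.24].
53.2: M = 3.09 → outlier.
70.5: M = 4.81 → outlier.
76.1: M = 5.37 → outlier.
83.8: M = 6.13 → outlier.

53.2, 70.5, 76.1, 83.8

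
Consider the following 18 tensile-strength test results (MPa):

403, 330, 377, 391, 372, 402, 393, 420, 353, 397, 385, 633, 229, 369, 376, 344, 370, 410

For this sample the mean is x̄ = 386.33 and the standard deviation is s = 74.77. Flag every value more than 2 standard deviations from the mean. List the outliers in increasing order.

Cutoffs at x̄ ± 2s: 386.33 ± 2·74.77 = [236.79, 535.87].
229: z = -2.10, |z| > 2 → outlier.
633: z = 3.30, |z| > 2 → outlier.
Every other value lies within [236.79, 535.87].

229, 633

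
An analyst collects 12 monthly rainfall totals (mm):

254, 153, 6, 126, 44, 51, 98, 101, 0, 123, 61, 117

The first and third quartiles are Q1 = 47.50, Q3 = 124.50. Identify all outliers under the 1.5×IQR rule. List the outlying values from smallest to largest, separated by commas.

IQR = Q3 − Q1 = 124.50 − 47.50 = 77.00.
Lower fence = Q1 − 1.5·IQR = 47.50 − 115.50 = -68.00.
Upper fence = Q3 + 1.5·IQR = 124.50 + 115.50 = 240.00.
254 > 240.00 → outlier.
All remaining values lie within [-68.00, 240.00].

254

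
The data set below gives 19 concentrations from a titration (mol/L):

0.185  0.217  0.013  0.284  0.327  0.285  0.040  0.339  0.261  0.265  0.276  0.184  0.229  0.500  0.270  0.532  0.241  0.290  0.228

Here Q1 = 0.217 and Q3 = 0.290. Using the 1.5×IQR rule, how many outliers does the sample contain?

4

IQR = 0.073; fences at 0.217 − 0.1095 = 0.1075 and 0.290 + 0.1095 = 0.3995.
Outside the cutoffs: 0.013, 0.040, 0.500, 0.532.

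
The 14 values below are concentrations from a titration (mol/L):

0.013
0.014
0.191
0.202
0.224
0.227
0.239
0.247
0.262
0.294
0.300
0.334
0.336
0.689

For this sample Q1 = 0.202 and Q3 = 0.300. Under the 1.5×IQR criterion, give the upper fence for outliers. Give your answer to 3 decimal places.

0.447

IQR = Q3 − Q1 = 0.300 − 0.202 = 0.098.
Lower fence = Q1 − 1.5·IQR = 0.202 − 0.147 = 0.055.
Upper fence = Q3 + 1.5·IQR = 0.300 + 0.147 = 0.447.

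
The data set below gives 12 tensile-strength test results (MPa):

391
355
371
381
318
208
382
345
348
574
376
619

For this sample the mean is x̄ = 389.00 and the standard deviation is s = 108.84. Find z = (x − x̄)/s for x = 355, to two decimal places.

z = (355 − 389.00) / 108.84 = -0.31.

-0.31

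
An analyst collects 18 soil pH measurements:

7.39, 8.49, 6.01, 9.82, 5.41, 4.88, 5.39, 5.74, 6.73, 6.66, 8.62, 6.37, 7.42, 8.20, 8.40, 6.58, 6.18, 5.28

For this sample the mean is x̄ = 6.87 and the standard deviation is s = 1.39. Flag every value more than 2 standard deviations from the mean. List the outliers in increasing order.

9.82

Cutoffs at x̄ ± 2s: 6.87 ± 2·1.39 = [4.09, 9.65].
9.82: z = 2.12, |z| > 2 → outlier.
Every other value lies within [4.09, 9.65].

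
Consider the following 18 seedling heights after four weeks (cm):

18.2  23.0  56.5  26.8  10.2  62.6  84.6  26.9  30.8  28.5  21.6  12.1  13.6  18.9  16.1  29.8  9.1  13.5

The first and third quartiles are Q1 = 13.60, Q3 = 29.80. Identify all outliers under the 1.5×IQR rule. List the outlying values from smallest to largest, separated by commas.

IQR = Q3 − Q1 = 29.80 − 13.60 = 16.20.
Lower fence = Q1 − 1.5·IQR = 13.60 − 24.30 = -10.70.
Upper fence = Q3 + 1.5·IQR = 29.80 + 24.30 = 54.10.
56.5 > 54.10 → outlier.
62.6 > 54.10 → outlier.
84.6 > 54.10 → outlier.
All remaining values lie within [-10.70, 54.10].

56.5, 62.6, 84.6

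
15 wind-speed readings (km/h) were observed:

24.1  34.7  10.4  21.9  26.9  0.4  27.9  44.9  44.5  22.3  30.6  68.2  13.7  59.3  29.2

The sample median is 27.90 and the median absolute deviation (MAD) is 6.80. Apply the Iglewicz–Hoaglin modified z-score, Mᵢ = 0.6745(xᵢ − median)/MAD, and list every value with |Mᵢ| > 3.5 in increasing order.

68.2

|Mᵢ| > 3.5 ⇔ |xᵢ − 27.90| > 3.5·6.80/0.6745 = 35.29.
So outliers lie outside [-7.39, 63.19].
68.2: M = 4.00 → outlier.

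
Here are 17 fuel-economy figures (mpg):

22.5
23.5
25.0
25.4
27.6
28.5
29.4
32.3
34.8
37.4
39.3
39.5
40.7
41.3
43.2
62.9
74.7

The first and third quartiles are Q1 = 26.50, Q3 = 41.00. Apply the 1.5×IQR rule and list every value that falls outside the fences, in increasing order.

62.9, 74.7

IQR = Q3 − Q1 = 41.00 − 26.50 = 14.50.
Lower fence = Q1 − 1.5·IQR = 26.50 − 21.75 = 4.75.
Upper fence = Q3 + 1.5·IQR = 41.00 + 21.75 = 62.75.
62.9 > 62.75 → outlier.
74.7 > 62.75 → outlier.
All remaining values lie within [4.75, 62.75].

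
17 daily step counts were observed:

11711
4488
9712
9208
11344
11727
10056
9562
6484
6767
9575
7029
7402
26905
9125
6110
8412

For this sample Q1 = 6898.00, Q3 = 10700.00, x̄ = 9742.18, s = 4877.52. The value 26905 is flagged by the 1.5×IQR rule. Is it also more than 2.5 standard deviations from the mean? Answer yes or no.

z = (26905 − 9742.18) / 4877.52 = 3.52.
|z| = 3.52 > 2.5.

yes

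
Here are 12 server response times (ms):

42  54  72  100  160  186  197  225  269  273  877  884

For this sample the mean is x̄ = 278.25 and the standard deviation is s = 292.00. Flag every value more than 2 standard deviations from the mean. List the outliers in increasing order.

877, 884

Cutoffs at x̄ ± 2s: 278.25 ± 2·292.00 = [-305.75, 862.25].
877: z = 2.05, |z| > 2 → outlier.
884: z = 2.07, |z| > 2 → outlier.
Every other value lies within [-305.75, 862.25].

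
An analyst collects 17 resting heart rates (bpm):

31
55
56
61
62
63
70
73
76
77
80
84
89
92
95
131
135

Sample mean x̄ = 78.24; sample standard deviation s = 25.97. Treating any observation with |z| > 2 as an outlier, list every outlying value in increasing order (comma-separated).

Cutoffs at x̄ ± 2s: 78.24 ± 2·25.97 = [26.30, 130.18].
131: z = 2.03, |z| > 2 → outlier.
135: z = 2.19, |z| > 2 → outlier.
Every other value lies within [26.30, 130.18].

131, 135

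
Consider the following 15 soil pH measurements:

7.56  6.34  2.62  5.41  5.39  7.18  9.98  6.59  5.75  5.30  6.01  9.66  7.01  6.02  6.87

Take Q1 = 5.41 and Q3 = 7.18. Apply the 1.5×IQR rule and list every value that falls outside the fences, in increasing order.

IQR = Q3 − Q1 = 7.18 − 5.41 = 1.77.
Lower fence = Q1 − 1.5·IQR = 5.41 − 2.655 = 2.755.
Upper fence = Q3 + 1.5·IQR = 7.18 + 2.655 = 9.835.
2.62 < 2.755 → outlier.
9.98 > 9.835 → outlier.
All remaining values lie within [2.755, 9.835].

2.62, 9.98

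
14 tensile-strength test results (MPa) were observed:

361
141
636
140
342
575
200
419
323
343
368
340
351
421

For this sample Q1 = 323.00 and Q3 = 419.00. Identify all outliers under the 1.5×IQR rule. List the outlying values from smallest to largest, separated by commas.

140, 141, 575, 636

IQR = Q3 − Q1 = 419.00 − 323.00 = 96.00.
Lower fence = Q1 − 1.5·IQR = 323.00 − 144.00 = 179.00.
Upper fence = Q3 + 1.5·IQR = 419.00 + 144.00 = 563.00.
140 < 179.00 → outlier.
141 < 179.00 → outlier.
575 > 563.00 → outlier.
636 > 563.00 → outlier.
All remaining values lie within [179.00, 563.00].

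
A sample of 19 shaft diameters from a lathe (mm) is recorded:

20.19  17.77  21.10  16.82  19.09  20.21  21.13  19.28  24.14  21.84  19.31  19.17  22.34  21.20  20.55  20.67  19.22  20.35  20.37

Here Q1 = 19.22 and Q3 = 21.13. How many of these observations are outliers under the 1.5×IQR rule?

IQR = 1.91; fences at 19.22 − 2.865 = 16.355 and 21.13 + 2.865 = 23.995.
Outside the cutoffs: 24.14.

1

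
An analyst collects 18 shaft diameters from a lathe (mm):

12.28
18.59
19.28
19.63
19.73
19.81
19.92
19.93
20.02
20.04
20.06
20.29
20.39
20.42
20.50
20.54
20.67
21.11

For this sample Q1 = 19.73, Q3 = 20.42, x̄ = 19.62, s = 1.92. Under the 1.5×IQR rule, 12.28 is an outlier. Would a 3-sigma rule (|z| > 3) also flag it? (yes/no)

yes

z = (12.28 − 19.62) / 1.92 = -3.82.
|z| = 3.82 > 3.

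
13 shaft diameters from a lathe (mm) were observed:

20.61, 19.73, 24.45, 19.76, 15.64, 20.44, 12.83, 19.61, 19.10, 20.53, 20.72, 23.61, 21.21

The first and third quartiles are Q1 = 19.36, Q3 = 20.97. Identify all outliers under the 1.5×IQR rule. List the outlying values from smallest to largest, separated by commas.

12.83, 15.64, 23.61, 24.45

IQR = Q3 − Q1 = 20.97 − 19.36 = 1.61.
Lower fence = Q1 − 1.5·IQR = 19.36 − 2.415 = 16.945.
Upper fence = Q3 + 1.5·IQR = 20.97 + 2.415 = 23.385.
12.83 < 16.945 → outlier.
15.64 < 16.945 → outlier.
23.61 > 23.385 → outlier.
24.45 > 23.385 → outlier.
All remaining values lie within [16.945, 23.385].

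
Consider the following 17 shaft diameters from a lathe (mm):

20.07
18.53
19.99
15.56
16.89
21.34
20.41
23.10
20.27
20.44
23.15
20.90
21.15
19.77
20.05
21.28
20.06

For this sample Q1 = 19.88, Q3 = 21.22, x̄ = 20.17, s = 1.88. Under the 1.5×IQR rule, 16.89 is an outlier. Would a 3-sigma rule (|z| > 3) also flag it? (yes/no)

no

z = (16.89 − 20.17) / 1.88 = -1.74.
|z| = 1.74 ≤ 3.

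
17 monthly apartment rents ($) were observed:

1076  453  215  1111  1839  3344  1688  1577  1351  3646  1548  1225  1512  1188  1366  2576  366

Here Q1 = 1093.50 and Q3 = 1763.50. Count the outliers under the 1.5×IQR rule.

2

IQR = 670.00; fences at 1093.50 − 1005.00 = 88.50 and 1763.50 + 1005.00 = 2768.50.
Outside the cutoffs: 3344, 3646.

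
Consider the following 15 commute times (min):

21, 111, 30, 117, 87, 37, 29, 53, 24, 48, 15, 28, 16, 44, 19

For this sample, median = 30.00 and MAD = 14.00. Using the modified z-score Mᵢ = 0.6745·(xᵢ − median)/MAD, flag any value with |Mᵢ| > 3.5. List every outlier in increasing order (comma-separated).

|Mᵢ| > 3.5 ⇔ |xᵢ − 30.00| > 3.5·14.00/0.6745 = 72.65.
So outliers lie outside [-42.65, 102.65].
111: M = 3.90 → outlier.
117: M = 4.19 → outlier.

111, 117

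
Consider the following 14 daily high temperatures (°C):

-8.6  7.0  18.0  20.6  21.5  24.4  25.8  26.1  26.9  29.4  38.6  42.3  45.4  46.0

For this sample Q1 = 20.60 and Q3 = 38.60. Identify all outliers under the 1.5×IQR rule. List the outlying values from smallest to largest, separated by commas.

IQR = Q3 − Q1 = 38.60 − 20.60 = 18.00.
Lower fence = Q1 − 1.5·IQR = 20.60 − 27.00 = -6.40.
Upper fence = Q3 + 1.5·IQR = 38.60 + 27.00 = 65.60.
-8.6 < -6.40 → outlier.
All remaining values lie within [-6.40, 65.60].

-8.6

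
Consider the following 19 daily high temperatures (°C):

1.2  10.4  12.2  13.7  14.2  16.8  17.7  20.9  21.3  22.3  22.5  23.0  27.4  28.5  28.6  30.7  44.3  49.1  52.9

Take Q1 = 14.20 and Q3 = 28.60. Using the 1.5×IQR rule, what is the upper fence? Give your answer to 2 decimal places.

50.20

IQR = Q3 − Q1 = 28.60 − 14.20 = 14.40.
Lower fence = Q1 − 1.5·IQR = 14.20 − 21.60 = -7.40.
Upper fence = Q3 + 1.5·IQR = 28.60 + 21.60 = 50.20.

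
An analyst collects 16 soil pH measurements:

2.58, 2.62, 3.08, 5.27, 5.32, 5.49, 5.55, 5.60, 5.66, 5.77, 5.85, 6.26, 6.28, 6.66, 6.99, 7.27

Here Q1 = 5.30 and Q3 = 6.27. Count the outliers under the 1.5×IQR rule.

IQR = 0.97; fences at 5.30 − 1.455 = 3.845 and 6.27 + 1.455 = 7.725.
Outside the cutoffs: 2.58, 2.62, 3.08.

3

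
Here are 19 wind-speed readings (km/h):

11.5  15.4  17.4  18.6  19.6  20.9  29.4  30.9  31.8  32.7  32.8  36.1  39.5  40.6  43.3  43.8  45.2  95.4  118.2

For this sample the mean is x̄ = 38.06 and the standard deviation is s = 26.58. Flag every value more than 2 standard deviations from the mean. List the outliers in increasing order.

95.4, 118.2

Cutoffs at x̄ ± 2s: 38.06 ± 2·26.58 = [-15.10, 91.22].
95.4: z = 2.16, |z| > 2 → outlier.
118.2: z = 3.02, |z| > 2 → outlier.
Every other value lies within [-15.10, 91.22].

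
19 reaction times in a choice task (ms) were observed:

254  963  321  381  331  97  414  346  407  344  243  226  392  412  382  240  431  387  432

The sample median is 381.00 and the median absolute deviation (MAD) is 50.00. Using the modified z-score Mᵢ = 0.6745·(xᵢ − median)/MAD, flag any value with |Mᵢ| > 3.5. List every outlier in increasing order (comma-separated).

97, 963

|Mᵢ| > 3.5 ⇔ |xᵢ − 381.00| > 3.5·50.00/0.6745 = 259.45.
So outliers lie outside [121.55, 640.45].
97: M = -3.83 → outlier.
963: M = 7.85 → outlier.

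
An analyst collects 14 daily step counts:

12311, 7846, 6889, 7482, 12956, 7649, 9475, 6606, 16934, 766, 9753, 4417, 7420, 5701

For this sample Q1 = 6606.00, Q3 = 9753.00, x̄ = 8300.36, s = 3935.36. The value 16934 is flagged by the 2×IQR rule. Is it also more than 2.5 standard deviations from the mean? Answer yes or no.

z = (16934 − 8300.36) / 3935.36 = 2.19.
|z| = 2.19 ≤ 2.5.

no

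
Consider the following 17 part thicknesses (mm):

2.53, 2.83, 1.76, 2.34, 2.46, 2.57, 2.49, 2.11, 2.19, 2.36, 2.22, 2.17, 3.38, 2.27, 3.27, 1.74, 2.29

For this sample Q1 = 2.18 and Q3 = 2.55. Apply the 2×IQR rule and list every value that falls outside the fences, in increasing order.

IQR = Q3 − Q1 = 2.55 − 2.18 = 0.37.
Lower fence = Q1 − 2·IQR = 2.18 − 0.74 = 1.44.
Upper fence = Q3 + 2·IQR = 2.55 + 0.74 = 3.29.
3.38 > 3.29 → outlier.
All remaining values lie within [1.44, 3.29].

3.38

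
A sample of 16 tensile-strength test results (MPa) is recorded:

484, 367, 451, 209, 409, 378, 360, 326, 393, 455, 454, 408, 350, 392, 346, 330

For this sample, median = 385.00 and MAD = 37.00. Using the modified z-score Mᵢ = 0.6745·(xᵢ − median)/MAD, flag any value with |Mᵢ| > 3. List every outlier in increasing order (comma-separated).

209

|Mᵢ| > 3 ⇔ |xᵢ − 385.00| > 3·37.00/0.6745 = 164.57.
So outliers lie outside [220.43, 549.57].
209: M = -3.21 → outlier.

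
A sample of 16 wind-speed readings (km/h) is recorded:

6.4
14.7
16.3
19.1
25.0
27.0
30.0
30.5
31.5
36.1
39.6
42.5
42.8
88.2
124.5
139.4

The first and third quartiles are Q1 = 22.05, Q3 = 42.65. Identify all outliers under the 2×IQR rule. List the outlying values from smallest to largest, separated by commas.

88.2, 124.5, 139.4

IQR = Q3 − Q1 = 42.65 − 22.05 = 20.60.
Lower fence = Q1 − 2·IQR = 22.05 − 41.20 = -19.15.
Upper fence = Q3 + 2·IQR = 42.65 + 41.20 = 83.85.
88.2 > 83.85 → outlier.
124.5 > 83.85 → outlier.
139.4 > 83.85 → outlier.
All remaining values lie within [-19.15, 83.85].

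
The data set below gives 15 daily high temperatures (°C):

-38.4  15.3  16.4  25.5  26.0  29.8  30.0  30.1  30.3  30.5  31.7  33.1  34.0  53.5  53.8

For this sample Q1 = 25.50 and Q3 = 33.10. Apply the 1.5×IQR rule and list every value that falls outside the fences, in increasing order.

-38.4, 53.5, 53.8

IQR = Q3 − Q1 = 33.10 − 25.50 = 7.60.
Lower fence = Q1 − 1.5·IQR = 25.50 − 11.40 = 14.10.
Upper fence = Q3 + 1.5·IQR = 33.10 + 11.40 = 44.50.
-38.4 < 14.10 → outlier.
53.5 > 44.50 → outlier.
53.8 > 44.50 → outlier.
All remaining values lie within [14.10, 44.50].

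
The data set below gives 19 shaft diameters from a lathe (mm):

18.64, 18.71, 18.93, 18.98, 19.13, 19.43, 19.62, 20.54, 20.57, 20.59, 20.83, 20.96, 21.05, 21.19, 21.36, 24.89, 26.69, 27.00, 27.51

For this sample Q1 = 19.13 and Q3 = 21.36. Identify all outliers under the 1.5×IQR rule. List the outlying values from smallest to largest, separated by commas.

24.89, 26.69, 27.00, 27.51

IQR = Q3 − Q1 = 21.36 − 19.13 = 2.23.
Lower fence = Q1 − 1.5·IQR = 19.13 − 3.345 = 15.785.
Upper fence = Q3 + 1.5·IQR = 21.36 + 3.345 = 24.705.
24.89 > 24.705 → outlier.
26.69 > 24.705 → outlier.
27.00 > 24.705 → outlier.
27.51 > 24.705 → outlier.
All remaining values lie within [15.785, 24.705].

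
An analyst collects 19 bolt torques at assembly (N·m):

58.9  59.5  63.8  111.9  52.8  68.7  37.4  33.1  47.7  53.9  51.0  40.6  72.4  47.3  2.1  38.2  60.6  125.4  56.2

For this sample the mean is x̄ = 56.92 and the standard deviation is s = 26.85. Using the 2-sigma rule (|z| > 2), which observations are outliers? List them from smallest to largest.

Cutoffs at x̄ ± 2s: 56.92 ± 2·26.85 = [3.22, 110.62].
2.1: z = -2.04, |z| > 2 → outlier.
111.9: z = 2.05, |z| > 2 → outlier.
125.4: z = 2.55, |z| > 2 → outlier.
Every other value lies within [3.22, 110.62].

2.1, 111.9, 125.4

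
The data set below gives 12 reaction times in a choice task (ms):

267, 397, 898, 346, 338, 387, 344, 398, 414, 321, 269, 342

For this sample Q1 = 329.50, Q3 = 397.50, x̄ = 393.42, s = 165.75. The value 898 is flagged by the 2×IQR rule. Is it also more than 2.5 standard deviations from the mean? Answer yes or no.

z = (898 − 393.42) / 165.75 = 3.04.
|z| = 3.04 > 2.5.

yes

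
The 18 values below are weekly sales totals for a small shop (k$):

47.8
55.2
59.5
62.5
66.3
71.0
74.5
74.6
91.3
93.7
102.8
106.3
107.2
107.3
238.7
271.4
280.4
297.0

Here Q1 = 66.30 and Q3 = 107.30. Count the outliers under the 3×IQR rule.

IQR = 41.00; fences at 66.30 − 123.00 = -56.70 and 107.30 + 123.00 = 230.30.
Outside the cutoffs: 238.7, 271.4, 280.4, 297.0.

4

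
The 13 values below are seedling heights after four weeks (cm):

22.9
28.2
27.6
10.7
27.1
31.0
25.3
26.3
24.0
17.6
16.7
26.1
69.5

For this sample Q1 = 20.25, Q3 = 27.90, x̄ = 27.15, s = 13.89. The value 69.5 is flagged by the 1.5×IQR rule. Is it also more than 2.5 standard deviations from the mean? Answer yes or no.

z = (69.5 − 27.15) / 13.89 = 3.05.
|z| = 3.05 > 2.5.

yes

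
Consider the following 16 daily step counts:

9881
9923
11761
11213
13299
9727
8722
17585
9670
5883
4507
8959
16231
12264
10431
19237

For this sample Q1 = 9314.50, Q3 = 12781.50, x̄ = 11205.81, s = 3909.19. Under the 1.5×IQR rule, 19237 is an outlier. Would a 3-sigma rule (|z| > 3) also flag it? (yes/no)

z = (19237 − 11205.81) / 3909.19 = 2.05.
|z| = 2.05 ≤ 3.

no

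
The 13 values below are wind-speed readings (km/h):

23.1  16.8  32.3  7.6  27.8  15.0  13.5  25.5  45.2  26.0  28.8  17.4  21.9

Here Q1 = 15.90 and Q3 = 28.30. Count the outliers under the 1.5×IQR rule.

0

IQR = 12.40; fences at 15.90 − 18.60 = -2.70 and 28.30 + 18.60 = 46.90.
Every value lies within the cutoffs.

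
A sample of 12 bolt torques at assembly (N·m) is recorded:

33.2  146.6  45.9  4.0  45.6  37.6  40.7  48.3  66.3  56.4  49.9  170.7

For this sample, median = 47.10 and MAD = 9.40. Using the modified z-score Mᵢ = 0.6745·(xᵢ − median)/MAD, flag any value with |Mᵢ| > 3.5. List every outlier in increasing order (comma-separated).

|Mᵢ| > 3.5 ⇔ |xᵢ − 47.10| > 3.5·9.40/0.6745 = 48.78.
So outliers lie outside [-1.68, 95.88].
146.6: M = 7.14 → outlier.
170.7: M = 8.87 → outlier.

146.6, 170.7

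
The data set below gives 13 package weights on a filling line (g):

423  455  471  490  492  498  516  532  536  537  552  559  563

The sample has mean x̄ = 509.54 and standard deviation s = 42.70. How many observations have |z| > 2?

1

Cutoffs: x̄ ± 2s = [424.14, 594.94].
Outside the cutoffs: 423.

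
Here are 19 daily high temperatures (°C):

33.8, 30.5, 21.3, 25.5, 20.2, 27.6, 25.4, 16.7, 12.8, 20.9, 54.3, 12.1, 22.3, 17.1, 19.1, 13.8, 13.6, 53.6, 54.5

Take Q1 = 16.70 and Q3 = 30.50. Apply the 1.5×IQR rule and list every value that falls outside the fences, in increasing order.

53.6, 54.3, 54.5

IQR = Q3 − Q1 = 30.50 − 16.70 = 13.80.
Lower fence = Q1 − 1.5·IQR = 16.70 − 20.70 = -4.00.
Upper fence = Q3 + 1.5·IQR = 30.50 + 20.70 = 51.20.
53.6 > 51.20 → outlier.
54.3 > 51.20 → outlier.
54.5 > 51.20 → outlier.
All remaining values lie within [-4.00, 51.20].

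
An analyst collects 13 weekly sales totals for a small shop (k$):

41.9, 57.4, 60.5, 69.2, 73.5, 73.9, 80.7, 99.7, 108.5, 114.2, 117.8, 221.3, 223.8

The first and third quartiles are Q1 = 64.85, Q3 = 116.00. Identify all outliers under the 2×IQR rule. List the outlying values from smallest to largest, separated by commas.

IQR = Q3 − Q1 = 116.00 − 64.85 = 51.15.
Lower fence = Q1 − 2·IQR = 64.85 − 102.30 = -37.45.
Upper fence = Q3 + 2·IQR = 116.00 + 102.30 = 218.30.
221.3 > 218.30 → outlier.
223.8 > 218.30 → outlier.
All remaining values lie within [-37.45, 218.30].

221.3, 223.8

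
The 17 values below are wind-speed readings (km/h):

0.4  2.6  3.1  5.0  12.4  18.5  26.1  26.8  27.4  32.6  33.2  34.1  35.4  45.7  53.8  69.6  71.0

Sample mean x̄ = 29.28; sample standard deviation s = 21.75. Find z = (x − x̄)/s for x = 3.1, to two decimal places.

-1.20

z = (3.1 − 29.28) / 21.75 = -1.20.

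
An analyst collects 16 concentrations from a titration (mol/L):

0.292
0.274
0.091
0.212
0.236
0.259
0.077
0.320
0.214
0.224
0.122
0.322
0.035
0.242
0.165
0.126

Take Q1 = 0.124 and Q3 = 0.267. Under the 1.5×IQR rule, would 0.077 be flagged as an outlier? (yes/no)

no

IQR = Q3 − Q1 = 0.267 − 0.124 = 0.143.
Lower fence = Q1 − 1.5·IQR = 0.124 − 0.2145 = -0.0905.
Upper fence = Q3 + 1.5·IQR = 0.267 + 0.2145 = 0.4815.
0.077 lies within [-0.0905, 0.4815].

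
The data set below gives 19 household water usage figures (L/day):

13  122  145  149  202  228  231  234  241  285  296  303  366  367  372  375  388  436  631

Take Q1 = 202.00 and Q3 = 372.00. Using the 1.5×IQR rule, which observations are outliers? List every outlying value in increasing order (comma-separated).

IQR = Q3 − Q1 = 372.00 − 202.00 = 170.00.
Lower fence = Q1 − 1.5·IQR = 202.00 − 255.00 = -53.00.
Upper fence = Q3 + 1.5·IQR = 372.00 + 255.00 = 627.00.
631 > 627.00 → outlier.
All remaining values lie within [-53.00, 627.00].

631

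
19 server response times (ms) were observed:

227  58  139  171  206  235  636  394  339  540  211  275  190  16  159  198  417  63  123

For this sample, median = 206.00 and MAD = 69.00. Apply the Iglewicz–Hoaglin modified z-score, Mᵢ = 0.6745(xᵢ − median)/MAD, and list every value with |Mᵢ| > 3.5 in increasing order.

|Mᵢ| > 3.5 ⇔ |xᵢ − 206.00| > 3.5·69.00/0.6745 = 358.04.
So outliers lie outside [-152.04, 564.04].
636: M = 4.20 → outlier.

636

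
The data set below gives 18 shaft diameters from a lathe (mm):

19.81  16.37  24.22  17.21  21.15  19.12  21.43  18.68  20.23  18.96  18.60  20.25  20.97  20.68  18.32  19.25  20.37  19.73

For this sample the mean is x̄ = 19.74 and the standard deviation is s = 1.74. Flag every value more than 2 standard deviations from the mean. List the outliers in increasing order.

Cutoffs at x̄ ± 2s: 19.74 ± 2·1.74 = [16.26, 23.22].
24.22: z = 2.57, |z| > 2 → outlier.
Every other value lies within [16.26, 23.22].

24.22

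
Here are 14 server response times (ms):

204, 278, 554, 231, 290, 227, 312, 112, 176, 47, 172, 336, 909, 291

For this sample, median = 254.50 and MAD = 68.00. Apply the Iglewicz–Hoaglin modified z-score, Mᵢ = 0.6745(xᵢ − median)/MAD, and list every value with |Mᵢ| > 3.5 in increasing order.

|Mᵢ| > 3.5 ⇔ |xᵢ − 254.50| > 3.5·68.00/0.6745 = 352.85.
So outliers lie outside [-98.35, 607.35].
909: M = 6.49 → outlier.

909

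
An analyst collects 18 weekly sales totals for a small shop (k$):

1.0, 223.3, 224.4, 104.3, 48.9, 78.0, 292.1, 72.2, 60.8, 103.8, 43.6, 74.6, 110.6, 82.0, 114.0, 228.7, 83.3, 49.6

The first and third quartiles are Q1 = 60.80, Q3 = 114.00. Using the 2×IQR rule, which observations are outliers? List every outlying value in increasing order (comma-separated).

223.3, 224.4, 228.7, 292.1

IQR = Q3 − Q1 = 114.00 − 60.80 = 53.20.
Lower fence = Q1 − 2·IQR = 60.80 − 106.40 = -45.60.
Upper fence = Q3 + 2·IQR = 114.00 + 106.40 = 220.40.
223.3 > 220.40 → outlier.
224.4 > 220.40 → outlier.
228.7 > 220.40 → outlier.
292.1 > 220.40 → outlier.
All remaining values lie within [-45.60, 220.40].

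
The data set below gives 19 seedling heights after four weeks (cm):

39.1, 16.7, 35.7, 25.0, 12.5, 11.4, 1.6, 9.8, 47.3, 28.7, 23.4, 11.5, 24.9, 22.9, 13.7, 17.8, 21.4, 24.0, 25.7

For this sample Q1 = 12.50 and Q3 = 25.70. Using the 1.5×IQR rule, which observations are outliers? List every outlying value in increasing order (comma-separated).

47.3

IQR = Q3 − Q1 = 25.70 − 12.50 = 13.20.
Lower fence = Q1 − 1.5·IQR = 12.50 − 19.80 = -7.30.
Upper fence = Q3 + 1.5·IQR = 25.70 + 19.80 = 45.50.
47.3 > 45.50 → outlier.
All remaining values lie within [-7.30, 45.50].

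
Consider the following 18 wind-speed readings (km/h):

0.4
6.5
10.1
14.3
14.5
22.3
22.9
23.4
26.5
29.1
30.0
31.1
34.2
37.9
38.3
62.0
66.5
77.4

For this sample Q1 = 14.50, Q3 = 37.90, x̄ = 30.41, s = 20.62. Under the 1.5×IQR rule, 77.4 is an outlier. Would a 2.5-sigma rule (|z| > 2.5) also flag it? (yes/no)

no

z = (77.4 − 30.41) / 20.62 = 2.28.
|z| = 2.28 ≤ 2.5.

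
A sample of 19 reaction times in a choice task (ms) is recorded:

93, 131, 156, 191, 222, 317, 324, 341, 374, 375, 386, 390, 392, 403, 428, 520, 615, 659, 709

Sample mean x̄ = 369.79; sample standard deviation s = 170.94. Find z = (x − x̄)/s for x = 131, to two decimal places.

-1.40

z = (131 − 369.79) / 170.94 = -1.40.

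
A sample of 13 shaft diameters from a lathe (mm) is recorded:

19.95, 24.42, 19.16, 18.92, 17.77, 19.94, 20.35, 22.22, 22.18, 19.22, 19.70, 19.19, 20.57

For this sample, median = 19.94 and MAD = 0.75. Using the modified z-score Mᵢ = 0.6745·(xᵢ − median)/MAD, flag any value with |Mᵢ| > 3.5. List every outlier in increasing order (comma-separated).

24.42

|Mᵢ| > 3.5 ⇔ |xᵢ − 19.94| > 3.5·0.75/0.6745 = 3.89.
So outliers lie outside [16.05, 23.83].
24.42: M = 4.03 → outlier.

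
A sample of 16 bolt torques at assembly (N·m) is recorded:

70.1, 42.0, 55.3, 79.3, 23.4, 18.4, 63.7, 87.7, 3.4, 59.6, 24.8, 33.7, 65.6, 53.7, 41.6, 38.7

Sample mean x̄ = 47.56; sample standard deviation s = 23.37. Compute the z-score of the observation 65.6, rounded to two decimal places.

0.77

z = (65.6 − 47.56) / 23.37 = 0.77.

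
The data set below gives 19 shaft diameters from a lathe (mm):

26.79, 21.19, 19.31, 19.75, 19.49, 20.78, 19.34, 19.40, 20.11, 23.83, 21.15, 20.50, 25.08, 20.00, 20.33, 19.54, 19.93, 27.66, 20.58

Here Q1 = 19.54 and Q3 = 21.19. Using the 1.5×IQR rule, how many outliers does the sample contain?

4

IQR = 1.65; fences at 19.54 − 2.475 = 17.065 and 21.19 + 2.475 = 23.665.
Outside the cutoffs: 23.83, 25.08, 26.79, 27.66.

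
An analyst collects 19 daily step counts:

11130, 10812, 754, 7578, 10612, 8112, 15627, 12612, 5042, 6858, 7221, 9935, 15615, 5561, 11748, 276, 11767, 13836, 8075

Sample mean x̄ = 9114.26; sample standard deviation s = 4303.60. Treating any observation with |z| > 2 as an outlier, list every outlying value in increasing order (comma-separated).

Cutoffs at x̄ ± 2s: 9114.26 ± 2·4303.60 = [507.06, 17721.46].
276: z = -2.05, |z| > 2 → outlier.
Every other value lies within [507.06, 17721.46].

276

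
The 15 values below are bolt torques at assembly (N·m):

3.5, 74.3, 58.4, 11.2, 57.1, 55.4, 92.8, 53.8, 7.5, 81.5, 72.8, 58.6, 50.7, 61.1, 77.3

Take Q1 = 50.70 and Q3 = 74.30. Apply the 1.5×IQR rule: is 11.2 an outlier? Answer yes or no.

yes

IQR = Q3 − Q1 = 74.30 − 50.70 = 23.60.
Lower fence = Q1 − 1.5·IQR = 50.70 − 35.40 = 15.30.
Upper fence = Q3 + 1.5·IQR = 74.30 + 35.40 = 109.70.
11.2 lies below the lower fence.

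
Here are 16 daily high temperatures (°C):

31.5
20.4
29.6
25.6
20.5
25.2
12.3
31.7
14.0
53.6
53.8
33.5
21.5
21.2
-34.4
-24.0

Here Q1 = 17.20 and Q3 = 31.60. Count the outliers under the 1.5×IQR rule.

IQR = 14.40; fences at 17.20 − 21.60 = -4.40 and 31.60 + 21.60 = 53.20.
Outside the cutoffs: -34.4, -24.0, 53.6, 53.8.

4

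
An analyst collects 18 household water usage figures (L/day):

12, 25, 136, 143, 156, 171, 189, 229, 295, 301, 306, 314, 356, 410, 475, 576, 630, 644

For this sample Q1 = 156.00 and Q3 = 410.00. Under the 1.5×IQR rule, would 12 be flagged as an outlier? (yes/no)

no

IQR = Q3 − Q1 = 410.00 − 156.00 = 254.00.
Lower fence = Q1 − 1.5·IQR = 156.00 − 381.00 = -225.00.
Upper fence = Q3 + 1.5·IQR = 410.00 + 381.00 = 791.00.
12 lies within [-225.00, 791.00].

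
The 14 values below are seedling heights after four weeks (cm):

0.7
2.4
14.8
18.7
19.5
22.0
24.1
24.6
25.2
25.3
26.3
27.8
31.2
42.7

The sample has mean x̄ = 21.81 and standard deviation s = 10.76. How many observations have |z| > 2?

0

Cutoffs: x̄ ± 2s = [0.29, 43.33].
Every value lies within the cutoffs.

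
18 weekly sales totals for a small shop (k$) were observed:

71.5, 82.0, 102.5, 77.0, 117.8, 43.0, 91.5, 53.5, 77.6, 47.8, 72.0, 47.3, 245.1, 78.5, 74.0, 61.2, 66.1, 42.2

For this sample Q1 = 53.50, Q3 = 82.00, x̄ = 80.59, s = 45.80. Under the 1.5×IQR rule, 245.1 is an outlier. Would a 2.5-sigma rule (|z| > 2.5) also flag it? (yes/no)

z = (245.1 − 80.59) / 45.80 = 3.59.
|z| = 3.59 > 2.5.

yes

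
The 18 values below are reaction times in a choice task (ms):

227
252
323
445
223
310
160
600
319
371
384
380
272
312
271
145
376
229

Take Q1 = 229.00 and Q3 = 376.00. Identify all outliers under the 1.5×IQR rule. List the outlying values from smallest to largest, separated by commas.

IQR = Q3 − Q1 = 376.00 − 229.00 = 147.00.
Lower fence = Q1 − 1.5·IQR = 229.00 − 220.50 = 8.50.
Upper fence = Q3 + 1.5·IQR = 376.00 + 220.50 = 596.50.
600 > 596.50 → outlier.
All remaining values lie within [8.50, 596.50].

600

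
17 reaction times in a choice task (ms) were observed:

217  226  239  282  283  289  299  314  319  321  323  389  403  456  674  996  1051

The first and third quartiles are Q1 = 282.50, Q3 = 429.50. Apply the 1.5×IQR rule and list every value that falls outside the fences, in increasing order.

674, 996, 1051

IQR = Q3 − Q1 = 429.50 − 282.50 = 147.00.
Lower fence = Q1 − 1.5·IQR = 282.50 − 220.50 = 62.00.
Upper fence = Q3 + 1.5·IQR = 429.50 + 220.50 = 650.00.
674 > 650.00 → outlier.
996 > 650.00 → outlier.
1051 > 650.00 → outlier.
All remaining values lie within [62.00, 650.00].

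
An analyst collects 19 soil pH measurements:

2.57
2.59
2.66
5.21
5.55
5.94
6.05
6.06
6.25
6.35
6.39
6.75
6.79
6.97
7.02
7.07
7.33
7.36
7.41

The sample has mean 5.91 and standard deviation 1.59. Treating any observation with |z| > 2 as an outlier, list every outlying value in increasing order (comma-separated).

2.57, 2.59, 2.66

Cutoffs at x̄ ± 2s: 5.91 ± 2·1.59 = [2.73, 9.09].
2.57: z = -2.10, |z| > 2 → outlier.
2.59: z = -2.09, |z| > 2 → outlier.
2.66: z = -2.04, |z| > 2 → outlier.
Every other value lies within [2.73, 9.09].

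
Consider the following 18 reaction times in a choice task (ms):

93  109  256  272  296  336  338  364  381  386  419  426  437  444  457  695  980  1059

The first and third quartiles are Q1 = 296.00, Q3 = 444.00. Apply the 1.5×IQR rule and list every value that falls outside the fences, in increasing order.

IQR = Q3 − Q1 = 444.00 − 296.00 = 148.00.
Lower fence = Q1 − 1.5·IQR = 296.00 − 222.00 = 74.00.
Upper fence = Q3 + 1.5·IQR = 444.00 + 222.00 = 666.00.
695 > 666.00 → outlier.
980 > 666.00 → outlier.
1059 > 666.00 → outlier.
All remaining values lie within [74.00, 666.00].

695, 980, 1059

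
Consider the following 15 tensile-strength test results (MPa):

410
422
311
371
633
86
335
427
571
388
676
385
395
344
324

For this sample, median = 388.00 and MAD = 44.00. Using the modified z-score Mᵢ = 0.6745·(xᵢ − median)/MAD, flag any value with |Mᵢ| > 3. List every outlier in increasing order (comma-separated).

|Mᵢ| > 3 ⇔ |xᵢ − 388.00| > 3·44.00/0.6745 = 195.70.
So outliers lie outside [192.30, 583.70].
86: M = -4.63 → outlier.
633: M = 3.76 → outlier.
676: M = 4.41 → outlier.

86, 633, 676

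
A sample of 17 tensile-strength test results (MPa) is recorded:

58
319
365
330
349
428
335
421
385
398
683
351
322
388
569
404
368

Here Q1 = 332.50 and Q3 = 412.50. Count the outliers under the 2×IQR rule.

IQR = 80.00; fences at 332.50 − 160.00 = 172.50 and 412.50 + 160.00 = 572.50.
Outside the cutoffs: 58, 683.

2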